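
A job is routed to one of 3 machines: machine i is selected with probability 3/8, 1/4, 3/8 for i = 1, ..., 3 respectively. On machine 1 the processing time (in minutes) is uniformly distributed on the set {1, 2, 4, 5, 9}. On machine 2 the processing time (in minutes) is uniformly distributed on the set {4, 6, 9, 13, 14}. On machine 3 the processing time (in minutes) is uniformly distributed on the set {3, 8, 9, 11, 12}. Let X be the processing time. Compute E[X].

E[X | machine 1] = (1+2+4+5+9)/5 = 21/5.
E[X | machine 2] = (4+6+9+13+14)/5 = 46/5.
E[X | machine 3] = (3+8+9+11+12)/5 = 43/5.
E[X] = (3/8)·(21/5) + (1/4)·(46/5) + (3/8)·(43/5) = 71/10.

71/10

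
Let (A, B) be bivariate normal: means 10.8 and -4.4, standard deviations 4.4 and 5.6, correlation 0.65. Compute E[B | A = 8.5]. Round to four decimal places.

-6.3027

The regression of B on A has slope ρ·σ_B/σ_A and passes through (μ_A, μ_B).
E[B | A=8.5] = -4.4 + (0.65)·(5.6/4.4)·(8.5 − (10.8)) = -4.4 + (0.82727)·(-2.3) = -6.3027.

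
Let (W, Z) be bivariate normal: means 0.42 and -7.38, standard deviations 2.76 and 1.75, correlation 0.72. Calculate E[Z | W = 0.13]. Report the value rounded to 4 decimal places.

-7.5124

The regression of Z on W has slope ρ·σ_Z/σ_W and passes through (μ_W, μ_Z).
E[Z | W=0.13] = -7.38 + (0.72)·(1.75/2.76)·(0.13 − (0.42)) = -7.38 + (0.45652)·(-0.29) = -7.5124.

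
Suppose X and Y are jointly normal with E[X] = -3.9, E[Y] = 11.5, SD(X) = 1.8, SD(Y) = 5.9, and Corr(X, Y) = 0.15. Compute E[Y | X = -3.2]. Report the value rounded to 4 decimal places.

The regression of Y on X has slope ρ·σ_Y/σ_X and passes through (μ_X, μ_Y).
E[Y | X=-3.2] = 11.5 + (0.15)·(5.9/1.8)·(-3.2 − (-3.9)) = 11.5 + (0.49167)·(0.7) = 11.8442.

11.8442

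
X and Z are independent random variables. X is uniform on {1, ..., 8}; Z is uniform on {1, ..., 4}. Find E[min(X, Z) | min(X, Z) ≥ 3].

P(min(X, Z) ≥ 3) = 3/8.
Summing min(X,Z)·P(x,y) over outcomes with min(X, Z) ≥ 3 gives 41/32.
E[min(X, Z) | min(X, Z) ≥ 3] = (41/32) / (3/8) = 41/12.

41/12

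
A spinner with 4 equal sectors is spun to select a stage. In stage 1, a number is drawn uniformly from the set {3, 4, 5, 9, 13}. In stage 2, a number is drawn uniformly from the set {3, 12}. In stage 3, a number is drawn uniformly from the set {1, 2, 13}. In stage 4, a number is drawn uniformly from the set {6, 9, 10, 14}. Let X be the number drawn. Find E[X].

E[X | stage 1] = (3+4+5+9+13)/5 = 34/5.
E[X | stage 2] = (3+12)/2 = 15/2.
E[X | stage 3] = (1+2+13)/3 = 16/3.
E[X | stage 4] = (6+9+10+14)/4 = 39/4.
E[X] = (1/4)·(34/5) + (1/4)·(15/2) + (1/4)·(16/3) + (1/4)·(39/4) = 1763/240.

1763/240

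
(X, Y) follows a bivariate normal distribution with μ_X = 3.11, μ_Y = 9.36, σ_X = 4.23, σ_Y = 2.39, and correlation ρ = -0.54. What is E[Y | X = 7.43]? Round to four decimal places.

The regression of Y on X has slope ρ·σ_Y/σ_X and passes through (μ_X, μ_Y).
E[Y | X=7.43] = 9.36 + (-0.54)·(2.39/4.23)·(7.43 − (3.11)) = 9.36 + (-0.30511)·(4.32) = 8.0419.

8.0419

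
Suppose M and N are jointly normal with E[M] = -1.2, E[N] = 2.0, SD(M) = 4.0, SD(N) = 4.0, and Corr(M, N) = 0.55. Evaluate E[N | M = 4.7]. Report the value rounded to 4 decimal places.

For a bivariate normal, E[N | M=x] = μ_N + ρ·(σ_N/σ_M)·(x − μ_M).
E[N | M=4.7] = 2.0 + (0.55)·(4.0/4.0)·(4.7 − (-1.2)) = 2.0 + (0.55)·(5.9) = 5.2450.

5.2450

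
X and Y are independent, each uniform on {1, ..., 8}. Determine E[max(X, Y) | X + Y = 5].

P(X + Y = 5) = 1/16.
Summing max(X,Y)·P(x,y) over outcomes with X + Y = 5 gives 7/32.
E[max(X, Y) | X + Y = 5] = (7/32) / (1/16) = 7/2.

7/2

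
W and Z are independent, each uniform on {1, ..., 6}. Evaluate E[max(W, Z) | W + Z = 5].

7/2

P(W + Z = 5) = 1/9.
Summing max(W,Z)·P(x,y) over outcomes with W + Z = 5 gives 7/18.
E[max(W, Z) | W + Z = 5] = (7/18) / (1/9) = 7/2.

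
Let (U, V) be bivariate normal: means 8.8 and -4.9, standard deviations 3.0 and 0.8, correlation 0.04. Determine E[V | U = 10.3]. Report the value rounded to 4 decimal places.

-4.8840

For a bivariate normal, E[V | U=x] = μ_V + ρ·(σ_V/σ_U)·(x − μ_U).
E[V | U=10.3] = -4.9 + (0.04)·(0.8/3.0)·(10.3 − (8.8)) = -4.9 + (0.010667)·(1.5) = -4.8840.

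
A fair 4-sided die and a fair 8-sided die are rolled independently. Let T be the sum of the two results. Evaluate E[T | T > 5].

P(T > 5) = 11/16.
Σ over the event: 6·1/8 + 7·1/8 + 8·1/8 + 9·1/8 + 10·3/32 + 11·1/16 + 12·1/32 = 23/4.
E[T | T > 5] = (23/4) / (11/16) = 92/11.

92/11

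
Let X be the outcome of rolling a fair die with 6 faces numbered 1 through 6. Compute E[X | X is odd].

3

Given X is odd, X is equally likely to be any of {1, 3, 5}.
E[X | X is odd] = (1 + 3 + 5) / 3 = 3.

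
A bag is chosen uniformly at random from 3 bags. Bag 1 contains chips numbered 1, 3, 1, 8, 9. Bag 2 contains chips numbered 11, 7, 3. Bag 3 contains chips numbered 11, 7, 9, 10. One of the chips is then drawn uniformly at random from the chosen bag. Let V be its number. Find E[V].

413/60

E[V | bag 1] = (1+3+1+8+9)/5 = 22/5.
E[V | bag 2] = (11+7+3)/3 = 7.
E[V | bag 3] = (11+7+9+10)/4 = 37/4.
By the law of total expectation,
E[V] = (1/3)·(22/5) + (1/3)·(7) + (1/3)·(37/4) = 413/60.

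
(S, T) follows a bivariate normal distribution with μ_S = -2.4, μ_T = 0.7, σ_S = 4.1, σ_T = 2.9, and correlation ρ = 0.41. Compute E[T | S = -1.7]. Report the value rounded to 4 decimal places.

For a bivariate normal, E[T | S=x] = μ_T + ρ·(σ_T/σ_S)·(x − μ_S).
E[T | S=-1.7] = 0.7 + (0.41)·(2.9/4.1)·(-1.7 − (-2.4)) = 0.7 + (0.29)·(0.7) = 0.9030.

0.9030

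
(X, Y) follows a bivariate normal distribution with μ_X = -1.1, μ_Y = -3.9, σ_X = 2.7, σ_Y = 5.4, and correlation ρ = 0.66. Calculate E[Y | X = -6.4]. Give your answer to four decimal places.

-10.8960

E[Y | X=x] = μ_Y + ρ(σ_Y/σ_X)(x − μ_X) for jointly normal variables.
E[Y | X=-6.4] = -3.9 + (0.66)·(5.4/2.7)·(-6.4 − (-1.1)) = -3.9 + (1.32)·(-5.3) = -10.8960.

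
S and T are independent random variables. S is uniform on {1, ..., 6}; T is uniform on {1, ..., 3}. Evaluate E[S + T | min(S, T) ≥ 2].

Outcomes with min(S, T) ≥ 2: (2,2), (2,3), (3,2), (3,3), (4,2), (4,3), (5,2), (5,3), (6,2), (6,3), each with probability 1/18.
E[S + T | min(S, T) ≥ 2] = (4 + 5 + 5 + 6 + 6 + 7 + 7 + 8 + 8 + 9) / 10 = 13/2.

13/2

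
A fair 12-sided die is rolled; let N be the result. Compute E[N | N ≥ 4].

8

Given N ≥ 4, N is equally likely to be any of {4, 5, 6, 7, 8, 9, 10, 11, 12}.
E[N | N ≥ 4] = (4 + 5 + 6 + 7 + 8 + 9 + 10 + 11 + 12) / 9 = 8.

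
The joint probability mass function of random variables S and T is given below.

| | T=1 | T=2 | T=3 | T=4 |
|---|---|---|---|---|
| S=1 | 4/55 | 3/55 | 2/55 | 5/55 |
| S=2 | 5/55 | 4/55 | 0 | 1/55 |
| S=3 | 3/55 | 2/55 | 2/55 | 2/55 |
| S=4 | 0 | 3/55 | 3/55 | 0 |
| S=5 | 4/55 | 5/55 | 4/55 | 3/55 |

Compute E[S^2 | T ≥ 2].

P(T ≥ 2) = 39/55.
Summing S^2·P(S=x,T=y) over the conditioning event gives 96/11.
E[S^2 | T ≥ 2] = (96/11) / (39/55) = 160/13.

160/13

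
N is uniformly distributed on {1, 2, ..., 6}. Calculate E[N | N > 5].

6

Given N > 5, N is equally likely to be any of {6}.
E[N | N > 5] = (6) / 1 = 6.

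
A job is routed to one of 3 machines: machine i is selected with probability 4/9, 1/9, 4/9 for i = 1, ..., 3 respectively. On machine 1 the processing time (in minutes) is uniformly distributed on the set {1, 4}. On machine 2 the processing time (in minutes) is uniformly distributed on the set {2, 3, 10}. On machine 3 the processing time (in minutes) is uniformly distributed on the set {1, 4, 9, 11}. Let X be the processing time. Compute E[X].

40/9

E[X | machine 1] = (1+4)/2 = 5/2.
E[X | machine 2] = (2+3+10)/3 = 5.
E[X | machine 3] = (1+4+9+11)/4 = 25/4.
By the law of total expectation,
E[X] = (4/9)·(5/2) + (1/9)·(5) + (4/9)·(25/4) = 40/9.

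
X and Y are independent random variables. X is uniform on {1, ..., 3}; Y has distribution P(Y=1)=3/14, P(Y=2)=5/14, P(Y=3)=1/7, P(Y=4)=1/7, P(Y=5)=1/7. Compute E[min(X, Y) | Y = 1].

1

P(Y = 1) = 3/14.
Summing min(X,Y)·P(x,y) over outcomes with Y = 1 gives 3/14.
E[min(X, Y) | Y = 1] = (3/14) / (3/14) = 1.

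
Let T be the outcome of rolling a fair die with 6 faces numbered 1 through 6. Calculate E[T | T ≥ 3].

9/2

Given T ≥ 3, T is equally likely to be any of {3, 4, 5, 6}.
E[T | T ≥ 3] = (3 + 4 + 5 + 6) / 4 = 9/2.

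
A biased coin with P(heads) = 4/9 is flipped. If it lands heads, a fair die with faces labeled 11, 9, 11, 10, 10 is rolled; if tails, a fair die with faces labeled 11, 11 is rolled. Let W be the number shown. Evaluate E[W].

479/45

E[W | heads] = (11+9+11+10+10)/5 = 51/5.
E[W | tails] = (11+11)/2 = 11.
E[W] = (4/9)·(51/5) + (5/9)·(11) = 479/45.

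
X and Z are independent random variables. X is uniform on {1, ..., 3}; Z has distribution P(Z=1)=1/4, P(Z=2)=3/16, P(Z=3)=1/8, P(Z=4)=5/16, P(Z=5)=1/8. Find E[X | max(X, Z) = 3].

33/13

P(max(X, Z) = 3) = 13/48.
Summing X·P(x,y) over outcomes with max(X, Z) = 3 gives 11/16.
E[X | max(X, Z) = 3] = (11/16) / (13/48) = 33/13.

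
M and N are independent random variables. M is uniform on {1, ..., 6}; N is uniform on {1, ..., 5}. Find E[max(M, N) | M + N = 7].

24/5

Outcomes with M + N = 7: (2,5), (3,4), (4,3), (5,2), (6,1), each with probability 1/30.
E[max(M, N) | M + N = 7] = (5 + 4 + 4 + 5 + 6) / 5 = 24/5.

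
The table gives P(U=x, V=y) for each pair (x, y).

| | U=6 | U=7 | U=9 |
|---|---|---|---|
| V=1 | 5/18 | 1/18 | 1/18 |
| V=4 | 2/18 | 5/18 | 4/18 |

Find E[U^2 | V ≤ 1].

310/7

P(V ≤ 1) = 7/18.
Σ U^2·P over the event = 36·(5/18) + 49·(1/18) + 81·(1/18) = 155/9.
E[U^2 | V ≤ 1] = (155/9) / (7/18) = 310/7.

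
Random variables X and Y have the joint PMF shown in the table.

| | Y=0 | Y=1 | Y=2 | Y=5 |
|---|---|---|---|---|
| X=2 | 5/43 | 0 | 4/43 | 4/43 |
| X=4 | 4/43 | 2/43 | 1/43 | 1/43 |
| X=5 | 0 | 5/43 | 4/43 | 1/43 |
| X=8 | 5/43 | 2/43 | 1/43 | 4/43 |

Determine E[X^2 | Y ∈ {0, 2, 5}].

P(Y ∈ {0, 2, 5}) = 34/43.
Summing X^2·P(X=x,Y=y) over the conditioning event gives 913/43.
E[X^2 | Y ∈ {0, 2, 5}] = (913/43) / (34/43) = 913/34.

913/34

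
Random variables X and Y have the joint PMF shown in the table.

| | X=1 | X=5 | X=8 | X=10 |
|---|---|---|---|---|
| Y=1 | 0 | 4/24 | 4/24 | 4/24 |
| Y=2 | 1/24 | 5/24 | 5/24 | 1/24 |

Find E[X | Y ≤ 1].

P(Y ≤ 1) = 1/2.
Σ X·P over the event = 5·(4/24) + 8·(4/24) + 10·(4/24) = 23/6.
E[X | Y ≤ 1] = (23/6) / (1/2) = 23/3.

23/3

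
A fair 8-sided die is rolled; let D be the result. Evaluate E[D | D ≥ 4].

Given D ≥ 4, D is equally likely to be any of {4, 5, 6, 7, 8}.
E[D | D ≥ 4] = (4 + 5 + 6 + 7 + 8) / 5 = 6.

6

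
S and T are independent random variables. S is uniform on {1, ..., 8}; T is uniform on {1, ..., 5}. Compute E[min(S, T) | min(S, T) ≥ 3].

34/9

P(min(S, T) ≥ 3) = 9/20.
Summing min(S,T)·P(x,y) over outcomes with min(S, T) ≥ 3 gives 17/10.
E[min(S, T) | min(S, T) ≥ 3] = (17/10) / (9/20) = 34/9.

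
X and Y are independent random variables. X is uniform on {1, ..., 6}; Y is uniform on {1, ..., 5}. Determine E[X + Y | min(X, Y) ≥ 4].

19/2

P(min(X, Y) ≥ 4) = 1/5.
Summing (X+Y)·P(x,y) over outcomes with min(X, Y) ≥ 4 gives 19/10.
E[X + Y | min(X, Y) ≥ 4] = (19/10) / (1/5) = 19/2.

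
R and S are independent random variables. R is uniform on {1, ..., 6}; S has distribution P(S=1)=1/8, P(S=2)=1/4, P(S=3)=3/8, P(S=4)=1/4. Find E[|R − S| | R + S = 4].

4/3

P(R + S = 4) = 1/8.
Summing |R−S|·P(x,y) over outcomes with R + S = 4 gives 1/6.
E[|R − S| | R + S = 4] = (1/6) / (1/8) = 4/3.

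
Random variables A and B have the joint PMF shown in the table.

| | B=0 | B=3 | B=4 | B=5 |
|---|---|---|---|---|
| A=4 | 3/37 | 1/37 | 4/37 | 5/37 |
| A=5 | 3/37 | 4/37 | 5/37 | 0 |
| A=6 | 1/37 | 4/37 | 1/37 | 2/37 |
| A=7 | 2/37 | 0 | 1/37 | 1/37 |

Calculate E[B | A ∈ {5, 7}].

P(A ∈ {5, 7}) = 16/37.
Σ B·P over the event = 0·(3/37) + 3·(4/37) + 4·(5/37) + 0·(2/37) + 4·(1/37) + 5·(1/37) = 41/37.
E[B | A ∈ {5, 7}] = (41/37) / (16/37) = 41/16.

41/16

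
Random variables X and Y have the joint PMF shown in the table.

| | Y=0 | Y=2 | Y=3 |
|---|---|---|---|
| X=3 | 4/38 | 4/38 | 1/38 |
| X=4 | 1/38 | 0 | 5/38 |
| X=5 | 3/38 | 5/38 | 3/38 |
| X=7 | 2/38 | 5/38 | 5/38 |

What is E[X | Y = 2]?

36/7

P(Y = 2) = 7/19.
Σ X·P over the event = 3·(4/38) + 5·(5/38) + 7·(5/38) = 36/19.
E[X | Y = 2] = (36/19) / (7/19) = 36/7.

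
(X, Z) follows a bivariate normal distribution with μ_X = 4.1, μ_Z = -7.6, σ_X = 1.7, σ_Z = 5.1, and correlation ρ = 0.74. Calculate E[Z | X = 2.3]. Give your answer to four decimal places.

-11.5960

E[Z | X=x] = μ_Z + ρ(σ_Z/σ_X)(x − μ_X) for jointly normal variables.
E[Z | X=2.3] = -7.6 + (0.74)·(5.1/1.7)·(2.3 − (4.1)) = -7.6 + (2.22)·(-1.8) = -11.5960.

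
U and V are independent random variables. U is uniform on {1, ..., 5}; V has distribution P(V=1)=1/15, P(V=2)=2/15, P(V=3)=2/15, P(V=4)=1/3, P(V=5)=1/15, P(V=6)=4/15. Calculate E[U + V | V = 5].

8

P(V = 5) = 1/15.
Summing (U+V)·P(x,y) over outcomes with V = 5 gives 8/15.
E[U + V | V = 5] = (8/15) / (1/15) = 8.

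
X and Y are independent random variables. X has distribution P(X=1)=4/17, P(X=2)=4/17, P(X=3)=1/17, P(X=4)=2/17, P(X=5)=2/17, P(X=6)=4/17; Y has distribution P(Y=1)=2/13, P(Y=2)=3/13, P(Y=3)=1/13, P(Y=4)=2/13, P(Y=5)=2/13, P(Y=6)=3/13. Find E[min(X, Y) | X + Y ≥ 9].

P(X + Y ≥ 9) = 59/221.
Summing min(X,Y)·P(x,y) over outcomes with X + Y ≥ 9 gives 271/221.
E[min(X, Y) | X + Y ≥ 9] = (271/221) / (59/221) = 271/59.

271/59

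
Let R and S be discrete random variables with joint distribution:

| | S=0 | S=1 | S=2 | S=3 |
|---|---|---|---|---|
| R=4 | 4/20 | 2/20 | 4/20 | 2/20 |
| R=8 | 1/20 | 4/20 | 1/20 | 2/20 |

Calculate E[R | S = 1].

20/3

P(S = 1) = 3/10.
Σ R·P over the event = 4·(2/20) + 8·(4/20) = 2.
E[R | S = 1] = (2) / (3/10) = 20/3.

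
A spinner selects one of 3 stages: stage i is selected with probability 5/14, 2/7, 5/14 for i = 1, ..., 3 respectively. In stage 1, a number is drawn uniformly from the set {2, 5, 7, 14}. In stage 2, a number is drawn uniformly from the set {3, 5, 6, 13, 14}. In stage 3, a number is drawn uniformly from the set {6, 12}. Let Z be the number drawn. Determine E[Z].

282/35

E[Z | stage 1] = (2+5+7+14)/4 = 7.
E[Z | stage 2] = (3+5+6+13+14)/5 = 41/5.
E[Z | stage 3] = (6+12)/2 = 9.
E[Z] = (5/14)·(7) + (2/7)·(41/5) + (5/14)·(9) = 282/35.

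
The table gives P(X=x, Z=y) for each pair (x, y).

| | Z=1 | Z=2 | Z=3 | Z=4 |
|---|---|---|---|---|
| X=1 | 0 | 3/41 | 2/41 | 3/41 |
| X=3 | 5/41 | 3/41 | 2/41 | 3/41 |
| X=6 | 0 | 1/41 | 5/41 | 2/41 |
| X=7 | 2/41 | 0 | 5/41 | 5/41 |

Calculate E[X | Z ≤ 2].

P(Z ≤ 2) = 14/41.
Σ X·P over the event = 1·(3/41) + 3·(5/41) + 3·(3/41) + 6·(1/41) + 7·(2/41) = 47/41.
E[X | Z ≤ 2] = (47/41) / (14/41) = 47/14.

47/14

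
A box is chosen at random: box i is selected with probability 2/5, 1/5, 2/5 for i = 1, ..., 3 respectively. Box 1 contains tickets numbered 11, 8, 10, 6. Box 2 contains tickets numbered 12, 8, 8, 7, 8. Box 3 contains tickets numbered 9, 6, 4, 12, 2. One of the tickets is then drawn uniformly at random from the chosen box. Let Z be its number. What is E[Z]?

E[Z | box 1] = (11+8+10+6)/4 = 35/4.
E[Z | box 2] = (12+8+8+7+8)/5 = 43/5.
E[Z | box 3] = (9+6+4+12+2)/5 = 33/5.
E[Z] = (2/5)·(35/4) + (1/5)·(43/5) + (2/5)·(33/5) = 393/50.

393/50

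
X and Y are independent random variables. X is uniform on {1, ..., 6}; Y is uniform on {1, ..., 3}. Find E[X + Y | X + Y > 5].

Outcomes with X + Y > 5: (3,3), (4,2), (4,3), (5,1), (5,2), (5,3), (6,1), (6,2), (6,3), each with probability 1/18.
E[X + Y | X + Y > 5] = (6 + 6 + 7 + 6 + 7 + 8 + 7 + 8 + 9) / 9 = 64/9.

64/9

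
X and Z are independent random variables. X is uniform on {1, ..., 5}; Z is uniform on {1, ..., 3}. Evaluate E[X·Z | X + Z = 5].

Outcomes with X + Z = 5: (2,3), (3,2), (4,1), each with probability 1/15.
E[X·Z | X + Z = 5] = (6 + 6 + 4) / 3 = 16/3.

16/3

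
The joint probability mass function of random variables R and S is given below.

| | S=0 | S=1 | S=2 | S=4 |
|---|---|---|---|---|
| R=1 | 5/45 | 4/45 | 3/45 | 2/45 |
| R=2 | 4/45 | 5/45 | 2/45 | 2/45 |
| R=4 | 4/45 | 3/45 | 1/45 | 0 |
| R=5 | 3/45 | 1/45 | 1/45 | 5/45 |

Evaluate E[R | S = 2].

P(S = 2) = 7/45.
Σ R·P over the event = 1·(3/45) + 2·(2/45) + 4·(1/45) + 5·(1/45) = 16/45.
E[R | S = 2] = (16/45) / (7/45) = 16/7.

16/7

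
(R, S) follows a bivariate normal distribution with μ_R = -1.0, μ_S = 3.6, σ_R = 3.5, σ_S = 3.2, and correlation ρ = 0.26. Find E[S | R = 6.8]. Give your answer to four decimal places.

5.4542

E[S | R=x] = μ_S + ρ(σ_S/σ_R)(x − μ_R) for jointly normal variables.
E[S | R=6.8] = 3.6 + (0.26)·(3.2/3.5)·(6.8 − (-1.0)) = 3.6 + (0.237714)·(7.8) = 5.4542.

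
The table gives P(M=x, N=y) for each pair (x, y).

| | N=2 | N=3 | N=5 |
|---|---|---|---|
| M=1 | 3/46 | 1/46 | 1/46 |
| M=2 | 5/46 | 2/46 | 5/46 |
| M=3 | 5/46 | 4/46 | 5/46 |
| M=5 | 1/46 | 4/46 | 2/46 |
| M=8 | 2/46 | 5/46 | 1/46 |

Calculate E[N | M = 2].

P(M = 2) = 6/23.
Σ N·P over the event = 2·(5/46) + 3·(2/46) + 5·(5/46) = 41/46.
E[N | M = 2] = (41/46) / (6/23) = 41/12.

41/12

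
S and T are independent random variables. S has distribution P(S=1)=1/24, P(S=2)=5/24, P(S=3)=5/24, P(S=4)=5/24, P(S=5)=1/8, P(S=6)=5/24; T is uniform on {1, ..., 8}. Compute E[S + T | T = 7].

P(T = 7) = 1/8.
Summing (S+T)·P(x,y) over outcomes with T = 7 gives 259/192.
E[S + T | T = 7] = (259/192) / (1/8) = 259/24.

259/24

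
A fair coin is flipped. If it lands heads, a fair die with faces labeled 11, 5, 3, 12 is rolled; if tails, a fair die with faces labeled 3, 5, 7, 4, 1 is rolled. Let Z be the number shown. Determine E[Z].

E[Z | heads] = (11+5+3+12)/4 = 31/4.
E[Z | tails] = (3+5+7+4+1)/5 = 4.
E[Z] = (1/2)·(31/4) + (1/2)·(4) = 47/8.

47/8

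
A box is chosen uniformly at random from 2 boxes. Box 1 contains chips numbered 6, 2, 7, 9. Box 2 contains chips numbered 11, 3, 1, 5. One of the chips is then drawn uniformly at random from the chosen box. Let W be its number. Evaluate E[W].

E[W | box 1] = (6+2+7+9)/4 = 6.
E[W | box 2] = (11+3+1+5)/4 = 5.
E[W] = (1/2)·(6) + (1/2)·(5) = 11/2.

11/2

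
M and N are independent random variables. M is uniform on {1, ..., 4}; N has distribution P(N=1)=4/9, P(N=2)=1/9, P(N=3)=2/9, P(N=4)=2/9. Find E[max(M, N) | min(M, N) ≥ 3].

15/4

P(min(M, N) ≥ 3) = 2/9.
Summing max(M,N)·P(x,y) over outcomes with min(M, N) ≥ 3 gives 5/6.
E[max(M, N) | min(M, N) ≥ 3] = (5/6) / (2/9) = 15/4.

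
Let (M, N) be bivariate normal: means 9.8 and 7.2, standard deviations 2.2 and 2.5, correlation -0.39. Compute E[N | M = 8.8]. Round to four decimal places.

7.6432

E[N | M=x] = μ_N + ρ(σ_N/σ_M)(x − μ_M) for jointly normal variables.
E[N | M=8.8] = 7.2 + (-0.39)·(2.5/2.2)·(8.8 − (9.8)) = 7.2 + (-0.44318)·(-1) = 7.6432.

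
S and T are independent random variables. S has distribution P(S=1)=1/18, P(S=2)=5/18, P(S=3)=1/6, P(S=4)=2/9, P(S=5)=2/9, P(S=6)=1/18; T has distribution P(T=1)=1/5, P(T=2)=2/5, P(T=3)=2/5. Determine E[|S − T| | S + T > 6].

P(S + T > 6) = 29/90.
Summing |S−T|·P(x,y) over outcomes with S + T > 6 gives 67/90.
E[|S − T| | S + T > 6] = (67/90) / (29/90) = 67/29.

67/29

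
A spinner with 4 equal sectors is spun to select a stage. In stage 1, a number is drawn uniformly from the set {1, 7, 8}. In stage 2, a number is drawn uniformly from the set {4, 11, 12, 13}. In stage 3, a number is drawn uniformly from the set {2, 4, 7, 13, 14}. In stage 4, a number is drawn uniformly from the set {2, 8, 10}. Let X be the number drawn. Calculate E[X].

E[X | stage 1] = (1+7+8)/3 = 16/3.
E[X | stage 2] = (4+11+12+13)/4 = 10.
E[X | stage 3] = (2+4+7+13+14)/5 = 8.
E[X | stage 4] = (2+8+10)/3 = 20/3.
E[X] = (1/4)·(16/3) + (1/4)·(10) + (1/4)·(8) + (1/4)·(20/3) = 15/2.

15/2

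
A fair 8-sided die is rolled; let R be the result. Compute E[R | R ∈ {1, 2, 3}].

2

P(R ∈ {1, 2, 3}) = 3/8.
Σ over the event: 1·1/8 + 2·1/8 + 3·1/8 = 3/4.
E[R | R ∈ {1, 2, 3}] = (3/4) / (3/8) = 2.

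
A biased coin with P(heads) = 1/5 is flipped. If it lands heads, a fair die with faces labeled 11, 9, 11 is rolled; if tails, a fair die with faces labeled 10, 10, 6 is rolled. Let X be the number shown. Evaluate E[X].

E[X | heads] = (11+9+11)/3 = 31/3.
E[X | tails] = (10+10+6)/3 = 26/3.
By the law of total expectation,
E[X] = (1/5)·(31/3) + (4/5)·(26/3) = 9.

9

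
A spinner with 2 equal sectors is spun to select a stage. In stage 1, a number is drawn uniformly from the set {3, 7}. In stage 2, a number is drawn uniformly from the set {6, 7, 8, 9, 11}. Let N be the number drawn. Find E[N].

33/5

E[N | stage 1] = (3+7)/2 = 5.
E[N | stage 2] = (6+7+8+9+11)/5 = 41/5.
E[N] = (1/2)·(5) + (1/2)·(41/5) = 33/5.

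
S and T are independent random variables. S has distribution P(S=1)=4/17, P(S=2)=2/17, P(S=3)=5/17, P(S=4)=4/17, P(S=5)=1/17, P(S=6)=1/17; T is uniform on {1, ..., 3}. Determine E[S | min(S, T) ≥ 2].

46/13

P(min(S, T) ≥ 2) = 26/51.
Summing S·P(x,y) over outcomes with min(S, T) ≥ 2 gives 92/51.
E[S | min(S, T) ≥ 2] = (92/51) / (26/51) = 46/13.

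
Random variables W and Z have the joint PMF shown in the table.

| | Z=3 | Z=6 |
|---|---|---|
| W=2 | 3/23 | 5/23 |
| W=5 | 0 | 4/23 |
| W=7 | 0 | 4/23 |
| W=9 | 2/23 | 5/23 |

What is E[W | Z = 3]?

P(Z = 3) = 5/23.
Σ W·P over the event = 2·(3/23) + 9·(2/23) = 24/23.
E[W | Z = 3] = (24/23) / (5/23) = 24/5.

24/5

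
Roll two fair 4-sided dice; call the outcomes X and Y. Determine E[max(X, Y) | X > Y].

10/3

P(X > Y) = 3/8.
Summing max(X,Y)·P(x,y) over outcomes with X > Y gives 5/4.
E[max(X, Y) | X > Y] = (5/4) / (3/8) = 10/3.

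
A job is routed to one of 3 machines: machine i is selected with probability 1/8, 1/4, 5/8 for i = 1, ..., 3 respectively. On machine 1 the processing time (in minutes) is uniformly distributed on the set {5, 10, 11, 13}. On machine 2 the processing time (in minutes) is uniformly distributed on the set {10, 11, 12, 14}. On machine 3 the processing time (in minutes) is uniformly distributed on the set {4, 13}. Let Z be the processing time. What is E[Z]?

E[Z | machine 1] = (5+10+11+13)/4 = 39/4.
E[Z | machine 2] = (10+11+12+14)/4 = 47/4.
E[Z | machine 3] = (4+13)/2 = 17/2.
E[Z] = (1/8)·(39/4) + (1/4)·(47/4) + (5/8)·(17/2) = 303/32.

303/32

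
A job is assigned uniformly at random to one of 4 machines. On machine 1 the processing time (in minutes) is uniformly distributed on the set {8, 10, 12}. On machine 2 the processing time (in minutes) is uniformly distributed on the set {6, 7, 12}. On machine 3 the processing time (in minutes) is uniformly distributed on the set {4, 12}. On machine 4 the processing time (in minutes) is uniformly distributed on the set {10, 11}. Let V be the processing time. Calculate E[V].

221/24

E[V | machine 1] = (8+10+12)/3 = 10.
E[V | machine 2] = (6+7+12)/3 = 25/3.
E[V | machine 3] = (4+12)/2 = 8.
E[V | machine 4] = (10+11)/2 = 21/2.
By the law of total expectation,
E[V] = (1/4)·(10) + (1/4)·(25/3) + (1/4)·(8) + (1/4)·(21/2) = 221/24.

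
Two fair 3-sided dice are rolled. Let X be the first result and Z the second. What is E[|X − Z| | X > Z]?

Outcomes with X > Z: (2,1), (3,1), (3,2), each with probability 1/9.
E[|X − Z| | X > Z] = (1 + 2 + 1) / 3 = 4/3.

4/3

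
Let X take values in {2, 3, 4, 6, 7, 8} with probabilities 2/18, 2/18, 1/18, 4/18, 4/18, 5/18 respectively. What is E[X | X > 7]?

P(X > 7) = 5/18.
Σ over the event: 8·5/18 = 20/9.
E[X | X > 7] = (20/9) / (5/18) = 8.

8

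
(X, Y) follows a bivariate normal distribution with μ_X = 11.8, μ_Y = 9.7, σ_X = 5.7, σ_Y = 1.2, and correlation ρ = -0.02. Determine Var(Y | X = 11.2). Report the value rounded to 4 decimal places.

1.4394

Var(Y | X=x) = (1 − ρ²)·σ_Y².
Var(Y | X=11.2) = (1.2)²·(1 − (-0.02)²) = 1.44·0.9996 = 1.4394.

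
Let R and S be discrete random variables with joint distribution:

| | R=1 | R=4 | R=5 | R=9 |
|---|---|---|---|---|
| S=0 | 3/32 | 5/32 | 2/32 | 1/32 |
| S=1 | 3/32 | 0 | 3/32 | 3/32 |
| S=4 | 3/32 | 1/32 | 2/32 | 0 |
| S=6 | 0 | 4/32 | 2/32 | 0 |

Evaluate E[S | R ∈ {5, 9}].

P(R ∈ {5, 9}) = 13/32.
Summing S·P(R=x,S=y) over the conditioning event gives 13/16.
E[S | R ∈ {5, 9}] = (13/16) / (13/32) = 2.

2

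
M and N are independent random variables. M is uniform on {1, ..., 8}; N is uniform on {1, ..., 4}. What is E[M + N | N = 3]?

Outcomes with N = 3: (1,3), (2,3), (3,3), (4,3), (5,3), (6,3), (7,3), (8,3), each with probability 1/32.
E[M + N | N = 3] = (4 + 5 + 6 + 7 + 8 + 9 + 10 + 11) / 8 = 15/2.

15/2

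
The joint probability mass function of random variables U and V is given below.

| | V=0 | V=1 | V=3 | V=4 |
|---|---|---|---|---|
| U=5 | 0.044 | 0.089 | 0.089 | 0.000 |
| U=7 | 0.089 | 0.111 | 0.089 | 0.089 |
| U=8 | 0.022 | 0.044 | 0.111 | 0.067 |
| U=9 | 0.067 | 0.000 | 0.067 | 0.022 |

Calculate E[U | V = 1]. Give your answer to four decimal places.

6.4508

P(V = 1) = 0.244.
Summing U·P(U=x,V=y) over the conditioning event gives 1.574.
E[U | V = 1] = (1.574) / (0.244) = 6.4508.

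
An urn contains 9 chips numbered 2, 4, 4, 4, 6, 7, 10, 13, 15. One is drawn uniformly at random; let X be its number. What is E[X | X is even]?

5

P(X is even) = 2/3.
Σ over the event: 2·1/9 + 4·1/3 + 6·1/9 + 10·1/9 = 10/3.
E[X | X is even] = (10/3) / (2/3) = 5.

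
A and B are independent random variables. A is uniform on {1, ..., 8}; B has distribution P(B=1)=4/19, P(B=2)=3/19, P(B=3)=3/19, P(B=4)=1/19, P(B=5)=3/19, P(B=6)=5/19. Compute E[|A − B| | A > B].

P(A > B) = 21/38.
Summing |A−B|·P(x,y) over outcomes with A > B gives 263/152.
E[|A − B| | A > B] = (263/152) / (21/38) = 263/84.

263/84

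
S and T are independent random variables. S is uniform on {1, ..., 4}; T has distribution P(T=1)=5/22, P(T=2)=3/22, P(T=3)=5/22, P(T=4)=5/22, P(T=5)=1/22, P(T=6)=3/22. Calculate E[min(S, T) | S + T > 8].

P(S + T > 8) = 7/88.
Summing min(S,T)·P(x,y) over outcomes with S + T > 8 gives 25/88.
E[min(S, T) | S + T > 8] = (25/88) / (7/88) = 25/7.

25/7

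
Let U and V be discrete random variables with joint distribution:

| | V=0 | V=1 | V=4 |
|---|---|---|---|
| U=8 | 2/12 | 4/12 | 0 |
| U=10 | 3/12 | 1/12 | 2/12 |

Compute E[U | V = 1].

42/5

P(V = 1) = 5/12.
Σ U·P over the event = 8·(4/12) + 10·(1/12) = 7/2.
E[U | V = 1] = (7/2) / (5/12) = 42/5.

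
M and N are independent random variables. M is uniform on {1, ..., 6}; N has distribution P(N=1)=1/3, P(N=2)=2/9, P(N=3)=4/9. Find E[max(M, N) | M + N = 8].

16/3

P(M + N = 8) = 1/9.
Summing max(M,N)·P(x,y) over outcomes with M + N = 8 gives 16/27.
E[max(M, N) | M + N = 8] = (16/27) / (1/9) = 16/3.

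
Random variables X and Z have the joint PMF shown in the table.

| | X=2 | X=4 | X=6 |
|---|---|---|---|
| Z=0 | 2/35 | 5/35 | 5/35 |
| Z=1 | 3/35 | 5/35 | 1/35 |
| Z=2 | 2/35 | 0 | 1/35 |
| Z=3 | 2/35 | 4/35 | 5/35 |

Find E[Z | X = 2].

P(X = 2) = 9/35.
Summing Z·P(X=x,Z=y) over the conditioning event gives 13/35.
E[Z | X = 2] = (13/35) / (9/35) = 13/9.

13/9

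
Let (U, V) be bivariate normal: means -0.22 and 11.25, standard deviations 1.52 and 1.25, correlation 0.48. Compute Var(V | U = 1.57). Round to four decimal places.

The conditional variance in a bivariate normal is σ_V²(1 − ρ²), independent of x.
Var(V | U=1.57) = (1.25)²·(1 − (0.48)²) = 1.5625·0.7696 = 1.2025.

1.2025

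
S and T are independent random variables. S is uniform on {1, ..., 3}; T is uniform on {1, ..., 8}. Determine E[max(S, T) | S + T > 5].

89/15

P(S + T > 5) = 5/8.
Summing max(S,T)·P(x,y) over outcomes with S + T > 5 gives 89/24.
E[max(S, T) | S + T > 5] = (89/24) / (5/8) = 89/15.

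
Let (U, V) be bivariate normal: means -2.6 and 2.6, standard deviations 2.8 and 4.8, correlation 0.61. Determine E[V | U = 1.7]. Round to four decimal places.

7.0966

The regression of V on U has slope ρ·σ_V/σ_U and passes through (μ_U, μ_V).
E[V | U=1.7] = 2.6 + (0.61)·(4.8/2.8)·(1.7 − (-2.6)) = 2.6 + (1.04571)·(4.3) = 7.0966.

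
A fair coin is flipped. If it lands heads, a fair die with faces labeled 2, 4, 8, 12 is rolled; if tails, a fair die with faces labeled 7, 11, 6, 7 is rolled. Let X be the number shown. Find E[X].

57/8

E[X | heads] = (2+4+8+12)/4 = 13/2.
E[X | tails] = (7+11+6+7)/4 = 31/4.
By the law of total expectation,
E[X] = (1/2)·(13/2) + (1/2)·(31/4) = 57/8.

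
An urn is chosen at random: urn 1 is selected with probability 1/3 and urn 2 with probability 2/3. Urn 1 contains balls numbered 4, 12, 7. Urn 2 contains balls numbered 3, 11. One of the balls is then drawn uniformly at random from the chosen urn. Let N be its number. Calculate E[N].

65/9

E[N | urn 1] = (4+12+7)/3 = 23/3.
E[N | urn 2] = (3+11)/2 = 7.
By the law of total expectation,
E[N] = (1/3)·(23/3) + (2/3)·(7) = 65/9.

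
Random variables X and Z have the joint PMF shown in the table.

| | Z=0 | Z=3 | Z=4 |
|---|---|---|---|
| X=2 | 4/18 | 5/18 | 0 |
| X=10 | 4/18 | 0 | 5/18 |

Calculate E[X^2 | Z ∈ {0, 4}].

P(Z ∈ {0, 4}) = 13/18.
Σ X^2·P over the event = 4·(4/18) + 100·(4/18) + 100·(5/18) = 458/9.
E[X^2 | Z ∈ {0, 4}] = (458/9) / (13/18) = 916/13.

916/13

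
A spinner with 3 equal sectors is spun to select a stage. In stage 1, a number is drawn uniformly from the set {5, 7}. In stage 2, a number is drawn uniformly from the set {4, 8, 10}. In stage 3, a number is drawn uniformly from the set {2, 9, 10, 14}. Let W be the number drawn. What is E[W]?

E[W | stage 1] = (5+7)/2 = 6.
E[W | stage 2] = (4+8+10)/3 = 22/3.
E[W | stage 3] = (2+9+10+14)/4 = 35/4.
By the law of total expectation,
E[W] = (1/3)·(6) + (1/3)·(22/3) + (1/3)·(35/4) = 265/36.

265/36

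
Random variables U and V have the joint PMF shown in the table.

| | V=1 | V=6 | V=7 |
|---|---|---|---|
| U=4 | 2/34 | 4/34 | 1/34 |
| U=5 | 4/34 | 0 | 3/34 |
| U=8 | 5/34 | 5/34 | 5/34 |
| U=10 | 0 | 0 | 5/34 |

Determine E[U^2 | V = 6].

P(V = 6) = 9/34.
Σ U^2·P over the event = 16·(4/34) + 64·(5/34) = 192/17.
E[U^2 | V = 6] = (192/17) / (9/34) = 128/3.

128/3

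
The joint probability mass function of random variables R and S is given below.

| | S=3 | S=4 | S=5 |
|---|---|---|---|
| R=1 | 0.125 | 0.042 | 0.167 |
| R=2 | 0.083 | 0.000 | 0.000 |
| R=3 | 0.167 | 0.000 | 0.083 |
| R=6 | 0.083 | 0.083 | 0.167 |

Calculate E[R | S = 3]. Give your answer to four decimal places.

2.8166

P(S = 3) = 0.458.
Σ R·P over the event = 1·(0.125) + 2·(0.083) + 3·(0.167) + 6·(0.083) = 1.290.
E[R | S = 3] = (1.290) / (0.458) = 2.8166.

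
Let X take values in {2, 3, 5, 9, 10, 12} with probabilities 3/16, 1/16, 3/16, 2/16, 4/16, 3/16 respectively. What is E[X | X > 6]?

94/9

P(X > 6) = 9/16.
Σ over the event: 9·1/8 + 10·1/4 + 12·3/16 = 47/8.
E[X | X > 6] = (47/8) / (9/16) = 94/9.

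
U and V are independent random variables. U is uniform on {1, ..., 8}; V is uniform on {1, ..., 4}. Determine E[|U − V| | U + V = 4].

Outcomes with U + V = 4: (1,3), (2,2), (3,1), each with probability 1/32.
E[|U − V| | U + V = 4] = (2 + 0 + 2) / 3 = 4/3.

4/3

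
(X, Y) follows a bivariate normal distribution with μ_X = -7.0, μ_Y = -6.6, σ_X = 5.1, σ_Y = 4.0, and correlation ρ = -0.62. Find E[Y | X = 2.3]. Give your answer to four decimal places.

-11.1224

For a bivariate normal, E[Y | X=x] = μ_Y + ρ·(σ_Y/σ_X)·(x − μ_X).
E[Y | X=2.3] = -6.6 + (-0.62)·(4.0/5.1)·(2.3 − (-7.0)) = -6.6 + (-0.486275)·(9.3) = -11.1224.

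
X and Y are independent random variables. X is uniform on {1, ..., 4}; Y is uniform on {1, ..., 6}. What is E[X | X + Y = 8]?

Outcomes with X + Y = 8: (2,6), (3,5), (4,4), each with probability 1/24.
E[X | X + Y = 8] = (2 + 3 + 4) / 3 = 3.

3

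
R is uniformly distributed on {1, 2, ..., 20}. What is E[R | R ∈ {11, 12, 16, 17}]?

14

P(R ∈ {11, 12, 16, 17}) = 1/5.
Σ over the event: 11·1/20 + 12·1/20 + 16·1/20 + 17·1/20 = 14/5.
E[R | R ∈ {11, 12, 16, 17}] = (14/5) / (1/5) = 14.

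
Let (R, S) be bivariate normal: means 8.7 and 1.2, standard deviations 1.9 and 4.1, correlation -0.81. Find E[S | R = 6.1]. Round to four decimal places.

5.7445

The regression of S on R has slope ρ·σ_S/σ_R and passes through (μ_R, μ_S).
E[S | R=6.1] = 1.2 + (-0.81)·(4.1/1.9)·(6.1 − (8.7)) = 1.2 + (-1.7479)·(-2.6) = 5.7445.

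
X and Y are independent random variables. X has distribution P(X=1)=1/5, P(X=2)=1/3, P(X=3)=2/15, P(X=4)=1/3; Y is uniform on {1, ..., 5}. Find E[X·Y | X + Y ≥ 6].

P(X + Y ≥ 6) = 13/25.
Summing XY·P(x,y) over outcomes with X + Y ≥ 6 gives 457/75.
E[X·Y | X + Y ≥ 6] = (457/75) / (13/25) = 457/39.

457/39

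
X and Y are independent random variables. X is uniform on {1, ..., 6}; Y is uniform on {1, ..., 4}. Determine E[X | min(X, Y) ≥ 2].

4

P(min(X, Y) ≥ 2) = 5/8.
Summing X·P(x,y) over outcomes with min(X, Y) ≥ 2 gives 5/2.
E[X | min(X, Y) ≥ 2] = (5/2) / (5/8) = 4.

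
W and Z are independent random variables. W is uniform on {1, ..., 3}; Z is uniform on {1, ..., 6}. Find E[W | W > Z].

8/3

Outcomes with W > Z: (2,1), (3,1), (3,2), each with probability 1/18.
E[W | W > Z] = (2 + 3 + 3) / 3 = 8/3.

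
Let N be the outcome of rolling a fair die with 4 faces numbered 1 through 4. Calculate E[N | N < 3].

3/2

Given N < 3, N is equally likely to be any of {1, 2}.
E[N | N < 3] = (1 + 2) / 2 = 3/2.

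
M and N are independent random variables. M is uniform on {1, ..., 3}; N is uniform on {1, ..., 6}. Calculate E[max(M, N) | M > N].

8/3

Outcomes with M > N: (2,1), (3,1), (3,2), each with probability 1/18.
E[max(M, N) | M > N] = (2 + 3 + 3) / 3 = 8/3.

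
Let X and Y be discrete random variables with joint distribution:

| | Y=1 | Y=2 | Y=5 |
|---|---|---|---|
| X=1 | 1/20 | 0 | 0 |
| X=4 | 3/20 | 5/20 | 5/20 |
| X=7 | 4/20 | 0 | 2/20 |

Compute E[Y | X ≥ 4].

P(X ≥ 4) = 19/20.
Σ Y·P over the event = 1·(3/20) + 2·(5/20) + 5·(5/20) + 1·(4/20) + 5·(2/20) = 13/5.
E[Y | X ≥ 4] = (13/5) / (19/20) = 52/19.

52/19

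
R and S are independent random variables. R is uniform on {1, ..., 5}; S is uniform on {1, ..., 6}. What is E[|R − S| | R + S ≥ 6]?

41/20

P(R + S ≥ 6) = 2/3.
Summing |R−S|·P(x,y) over outcomes with R + S ≥ 6 gives 41/30.
E[|R − S| | R + S ≥ 6] = (41/30) / (2/3) = 41/20.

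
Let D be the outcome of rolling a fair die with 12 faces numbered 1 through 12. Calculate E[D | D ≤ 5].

Given D ≤ 5, D is equally likely to be any of {1, 2, 3, 4, 5}.
E[D | D ≤ 5] = (1 + 2 + 3 + 4 + 5) / 5 = 3.

3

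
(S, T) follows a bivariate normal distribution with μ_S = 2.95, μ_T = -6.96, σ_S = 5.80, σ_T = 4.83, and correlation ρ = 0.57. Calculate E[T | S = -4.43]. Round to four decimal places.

-10.4631

E[T | S=x] = μ_T + ρ(σ_T/σ_S)(x − μ_S) for jointly normal variables.
E[T | S=-4.43] = -6.96 + (0.57)·(4.83/5.80)·(-4.43 − (2.95)) = -6.96 + (0.47467)·(-7.38) = -10.4631.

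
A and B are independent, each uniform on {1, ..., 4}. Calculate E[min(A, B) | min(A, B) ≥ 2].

23/9

Outcomes with min(A, B) ≥ 2: (2,2), (2,3), (2,4), (3,2), (3,3), (3,4), (4,2), (4,3), (4,4), each with probability 1/16.
E[min(A, B) | min(A, B) ≥ 2] = (2 + 2 + 2 + 2 + 3 + 3 + 2 + 3 + 4) / 9 = 23/9.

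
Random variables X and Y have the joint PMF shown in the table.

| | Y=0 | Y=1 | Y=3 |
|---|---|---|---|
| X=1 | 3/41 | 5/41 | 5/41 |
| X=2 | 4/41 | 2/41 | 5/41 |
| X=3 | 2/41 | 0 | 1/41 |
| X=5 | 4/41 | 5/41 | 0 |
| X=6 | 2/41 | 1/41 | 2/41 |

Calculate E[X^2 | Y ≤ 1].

383/28

P(Y ≤ 1) = 28/41.
Summing X^2·P(X=x,Y=y) over the conditioning event gives 383/41.
E[X^2 | Y ≤ 1] = (383/41) / (28/41) = 383/28.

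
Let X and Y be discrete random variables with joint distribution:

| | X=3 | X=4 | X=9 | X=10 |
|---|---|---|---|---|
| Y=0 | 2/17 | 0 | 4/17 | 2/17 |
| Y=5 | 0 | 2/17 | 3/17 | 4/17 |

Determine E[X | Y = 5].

25/3

P(Y = 5) = 9/17.
Σ X·P over the event = 4·(2/17) + 9·(3/17) + 10·(4/17) = 75/17.
E[X | Y = 5] = (75/17) / (9/17) = 25/3.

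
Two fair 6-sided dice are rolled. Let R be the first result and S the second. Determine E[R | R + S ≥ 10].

16/3

Outcomes with R + S ≥ 10: (4,6), (5,5), (5,6), (6,4), (6,5), (6,6), each with probability 1/36.
E[R | R + S ≥ 10] = (4 + 5 + 5 + 6 + 6 + 6) / 6 = 16/3.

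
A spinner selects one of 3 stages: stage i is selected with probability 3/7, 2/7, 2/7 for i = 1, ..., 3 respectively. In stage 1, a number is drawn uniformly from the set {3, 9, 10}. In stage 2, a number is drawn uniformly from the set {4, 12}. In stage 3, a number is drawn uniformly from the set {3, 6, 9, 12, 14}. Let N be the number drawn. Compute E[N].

E[N | stage 1] = (3+9+10)/3 = 22/3.
E[N | stage 2] = (4+12)/2 = 8.
E[N | stage 3] = (3+6+9+12+14)/5 = 44/5.
E[N] = (3/7)·(22/3) + (2/7)·(8) + (2/7)·(44/5) = 278/35.

278/35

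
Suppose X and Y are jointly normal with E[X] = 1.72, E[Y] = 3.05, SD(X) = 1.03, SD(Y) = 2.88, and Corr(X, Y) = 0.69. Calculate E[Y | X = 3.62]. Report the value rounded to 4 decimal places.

For a bivariate normal, E[Y | X=x] = μ_Y + ρ·(σ_Y/σ_X)·(x − μ_X).
E[Y | X=3.62] = 3.05 + (0.69)·(2.88/1.03)·(3.62 − (1.72)) = 3.05 + (1.9293)·(1.9) = 6.7157.

6.7157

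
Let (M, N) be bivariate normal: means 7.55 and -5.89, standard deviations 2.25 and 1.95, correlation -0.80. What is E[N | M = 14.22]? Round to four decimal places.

-10.5145

For a bivariate normal, E[N | M=x] = μ_N + ρ·(σ_N/σ_M)·(x − μ_M).
E[N | M=14.22] = -5.89 + (-0.80)·(1.95/2.25)·(14.22 − (7.55)) = -5.89 + (-0.69333)·(6.67) = -10.5145.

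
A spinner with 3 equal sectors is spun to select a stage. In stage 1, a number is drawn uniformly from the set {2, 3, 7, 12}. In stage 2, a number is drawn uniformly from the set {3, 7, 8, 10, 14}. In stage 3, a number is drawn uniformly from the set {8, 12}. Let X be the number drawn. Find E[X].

E[X | stage 1] = (2+3+7+12)/4 = 6.
E[X | stage 2] = (3+7+8+10+14)/5 = 42/5.
E[X | stage 3] = (8+12)/2 = 10.
E[X] = (1/3)·(6) + (1/3)·(42/5) + (1/3)·(10) = 122/15.

122/15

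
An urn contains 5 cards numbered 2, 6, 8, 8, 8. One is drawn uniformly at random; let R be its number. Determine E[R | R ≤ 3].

P(R ≤ 3) = 1/5.
Σ over the event: 2·1/5 = 2/5.
E[R | R ≤ 3] = (2/5) / (1/5) = 2.

2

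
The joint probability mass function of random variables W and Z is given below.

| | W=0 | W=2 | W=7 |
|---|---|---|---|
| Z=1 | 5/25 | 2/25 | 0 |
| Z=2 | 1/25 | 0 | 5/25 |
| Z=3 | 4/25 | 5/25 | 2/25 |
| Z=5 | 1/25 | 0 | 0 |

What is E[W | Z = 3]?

24/11

P(Z = 3) = 11/25.
Σ W·P over the event = 0·(4/25) + 2·(5/25) + 7·(2/25) = 24/25.
E[W | Z = 3] = (24/25) / (11/25) = 24/11.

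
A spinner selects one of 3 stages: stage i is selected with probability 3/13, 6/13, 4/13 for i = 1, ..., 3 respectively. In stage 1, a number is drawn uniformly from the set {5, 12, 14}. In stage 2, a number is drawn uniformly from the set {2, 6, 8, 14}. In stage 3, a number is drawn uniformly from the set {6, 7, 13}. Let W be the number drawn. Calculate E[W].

332/39

E[W | stage 1] = (5+12+14)/3 = 31/3.
E[W | stage 2] = (2+6+8+14)/4 = 15/2.
E[W | stage 3] = (6+7+13)/3 = 26/3.
By the law of total expectation,
E[W] = (3/13)·(31/3) + (6/13)·(15/2) + (4/13)·(26/3) = 332/39.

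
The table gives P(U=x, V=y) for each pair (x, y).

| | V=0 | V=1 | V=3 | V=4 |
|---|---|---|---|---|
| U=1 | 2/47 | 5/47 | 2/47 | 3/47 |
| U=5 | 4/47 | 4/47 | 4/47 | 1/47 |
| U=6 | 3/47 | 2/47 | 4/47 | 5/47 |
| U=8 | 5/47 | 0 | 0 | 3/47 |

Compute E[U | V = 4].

P(V = 4) = 12/47.
Σ U·P over the event = 1·(3/47) + 5·(1/47) + 6·(5/47) + 8·(3/47) = 62/47.
E[U | V = 4] = (62/47) / (12/47) = 31/6.

31/6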